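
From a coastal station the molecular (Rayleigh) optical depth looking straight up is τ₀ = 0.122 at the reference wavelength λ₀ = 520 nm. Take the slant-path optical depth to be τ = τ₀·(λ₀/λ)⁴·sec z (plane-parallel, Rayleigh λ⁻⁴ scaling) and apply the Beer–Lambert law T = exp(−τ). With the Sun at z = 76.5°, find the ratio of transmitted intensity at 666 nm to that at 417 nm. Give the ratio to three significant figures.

2.91

Airmass: sec 76.5° = 4.2837.
τ(666 nm) = 0.122 × (520/666)⁴ × 4.2837 = 0.122 × 0.3716 × 4.2837 = 0.1942.
τ(417 nm) = 0.122 × (520/417)⁴ × 4.2837 = 0.122 × 2.4181 × 4.2837 = 1.2637.
T(666)/T(417) = exp(τ_B − τ_A) = exp(1.0695) = 2.9139.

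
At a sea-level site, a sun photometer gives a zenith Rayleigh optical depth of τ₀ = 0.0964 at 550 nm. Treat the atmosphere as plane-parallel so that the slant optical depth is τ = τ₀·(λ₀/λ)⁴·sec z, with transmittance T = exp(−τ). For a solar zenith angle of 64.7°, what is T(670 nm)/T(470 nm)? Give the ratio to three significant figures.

1.38

Airmass: sec 64.7° = 2.3400.
τ(670 nm) = 0.0964 × (550/670)⁴ × 2.3400 = 0.0964 × 0.4541 × 2.3400 = 0.1024.
τ(470 nm) = 0.0964 × (550/470)⁴ × 2.3400 = 0.0964 × 1.8753 × 2.3400 = 0.4230.
T(670)/T(470) = exp(τ_B − τ_A) = exp(0.3206) = 1.3779.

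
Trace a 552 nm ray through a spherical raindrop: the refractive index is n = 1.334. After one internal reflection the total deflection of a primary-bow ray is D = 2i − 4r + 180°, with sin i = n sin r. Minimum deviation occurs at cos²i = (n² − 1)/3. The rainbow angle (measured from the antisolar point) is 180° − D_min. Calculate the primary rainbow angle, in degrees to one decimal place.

cos²i = (1.77956 − 1)/3 = 0.25985; i = arccos(0.50976) = 59.352°.
sin r = sin 59.352°/1.334 = 0.64492; r = 40.159°.
D_min = 2·59.352° − 4·40.159° + 180° = 138.067°.
Rainbow angle = 180° − D_min = 41.933°.

41.9°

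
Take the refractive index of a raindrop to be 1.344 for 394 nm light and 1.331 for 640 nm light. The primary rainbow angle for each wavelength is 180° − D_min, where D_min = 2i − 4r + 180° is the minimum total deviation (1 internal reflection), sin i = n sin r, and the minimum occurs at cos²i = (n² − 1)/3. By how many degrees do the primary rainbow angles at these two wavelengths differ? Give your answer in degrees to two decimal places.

1.86°

At 394 nm (n = 1.344): cos²i = 0.26878 → i = 58.772°, r = 39.512°, D_min = 139.495°, rainbow angle = 40.505°.
At 640 nm (n = 1.331): cos²i = 0.25719 → i = 59.527°, r = 40.356°, D_min = 137.630°, rainbow angle = 42.370°.
Angular width = |40.505° − 42.370°| = 1.865°.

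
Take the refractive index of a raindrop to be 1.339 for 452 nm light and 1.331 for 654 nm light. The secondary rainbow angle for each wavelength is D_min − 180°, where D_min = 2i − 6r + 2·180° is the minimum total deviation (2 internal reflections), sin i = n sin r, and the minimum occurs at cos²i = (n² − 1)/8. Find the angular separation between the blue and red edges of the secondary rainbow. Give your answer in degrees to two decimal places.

2.09°

At 452 nm (n = 1.339): cos²i = 0.09912 → i = 71.650°, r = 45.141°, D_min = 232.451°, rainbow angle = 52.451°.
At 654 nm (n = 1.331): cos²i = 0.09645 → i = 71.907°, r = 45.575°, D_min = 230.365°, rainbow angle = 50.365°.
Angular width = |52.451° − 50.365°| = 2.086°.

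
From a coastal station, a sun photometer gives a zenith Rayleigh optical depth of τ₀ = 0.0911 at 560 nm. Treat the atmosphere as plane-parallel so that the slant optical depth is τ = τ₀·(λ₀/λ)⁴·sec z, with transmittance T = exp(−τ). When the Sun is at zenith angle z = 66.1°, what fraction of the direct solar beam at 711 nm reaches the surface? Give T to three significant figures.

sec 66.1° = 2.4683.
τ = 0.0911 × (560/711)⁴ × 2.4683 = 0.0911 × 0.3848 × 2.4683 = 0.0865.
T = exp(−0.0865) = 0.9171.

0.917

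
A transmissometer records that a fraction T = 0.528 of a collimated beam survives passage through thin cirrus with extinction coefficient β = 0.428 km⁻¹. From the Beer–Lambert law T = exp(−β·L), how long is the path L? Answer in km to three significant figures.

1.49 km

Beer–Lambert: T = exp(−βL) ⇒ L = −ln(T)/β = −ln(0.528)/0.428 = 0.6387/0.428 = 1.492 km.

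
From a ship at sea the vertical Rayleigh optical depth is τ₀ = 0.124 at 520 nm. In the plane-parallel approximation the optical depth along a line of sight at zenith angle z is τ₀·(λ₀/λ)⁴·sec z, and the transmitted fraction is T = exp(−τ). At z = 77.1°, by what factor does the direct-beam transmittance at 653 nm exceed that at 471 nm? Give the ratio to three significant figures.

1.83

Airmass: sec 77.1° = 4.4793.
τ(653 nm) = 0.124 × (520/653)⁴ × 4.4793 = 0.124 × 0.4021 × 4.4793 = 0.2234.
τ(471 nm) = 0.124 × (520/471)⁴ × 4.4793 = 0.124 × 1.4857 × 4.4793 = 0.8252.
T(653)/T(471) = exp(τ_B − τ_A) = exp(0.6018) = 1.8255.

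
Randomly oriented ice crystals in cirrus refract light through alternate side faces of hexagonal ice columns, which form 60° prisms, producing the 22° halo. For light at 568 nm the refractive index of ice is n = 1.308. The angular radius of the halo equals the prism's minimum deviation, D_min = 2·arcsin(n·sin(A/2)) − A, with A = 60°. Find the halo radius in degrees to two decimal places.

21.69°

n·sin(A/2) = 1.308 × sin 30° = 1.308 × 0.5000 = 0.6540.
D_min = 2·arcsin(0.6540) − 60° = 2 × 40.844° − 60° = 21.688°.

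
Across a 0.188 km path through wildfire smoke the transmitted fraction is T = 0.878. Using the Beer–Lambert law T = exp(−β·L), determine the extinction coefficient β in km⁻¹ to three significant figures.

Beer–Lambert: T = exp(−βL) ⇒ β = −ln(T)/L = −ln(0.878)/0.188 = 0.1301/0.188 = 0.6921 km⁻¹.

0.692 km⁻¹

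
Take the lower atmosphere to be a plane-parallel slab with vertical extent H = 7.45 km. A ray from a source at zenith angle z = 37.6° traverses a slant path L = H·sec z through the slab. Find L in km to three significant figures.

9.40 km

sec z = 1/cos 37.6° = 1.2622.
L = 7.45 × 1.2622 = 9.403 km.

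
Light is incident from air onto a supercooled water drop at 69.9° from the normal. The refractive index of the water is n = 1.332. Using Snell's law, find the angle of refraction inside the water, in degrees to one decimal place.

44.8°

Snell: sin θ_r = sin θ_i / n = sin 69.9° / 1.332 = 0.9391 / 1.332 = 0.7050.
θ_r = arcsin(0.7050) = 44.83°.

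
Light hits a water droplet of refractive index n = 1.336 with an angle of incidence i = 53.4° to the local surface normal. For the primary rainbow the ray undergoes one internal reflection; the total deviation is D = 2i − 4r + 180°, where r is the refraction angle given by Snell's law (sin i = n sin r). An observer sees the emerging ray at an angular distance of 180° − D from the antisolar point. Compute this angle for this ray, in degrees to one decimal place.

40.9°

sin r = sin 53.4° / 1.336 = 0.8028/1.336 = 0.6009; r = 36.94°.
D = 2·53.4° − 4·36.94° + 180° = 106.80° − 147.74° + 180° = 139.06°.
Angle from antisolar point = 180° − D = 40.94°.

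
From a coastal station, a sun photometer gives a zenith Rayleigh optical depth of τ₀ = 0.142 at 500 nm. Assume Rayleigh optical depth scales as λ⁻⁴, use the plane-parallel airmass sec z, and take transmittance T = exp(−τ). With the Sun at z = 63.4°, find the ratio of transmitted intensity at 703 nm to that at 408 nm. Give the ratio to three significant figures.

1.89

Airmass: sec 63.4° = 2.2333.
τ(703 nm) = 0.142 × (500/703)⁴ × 2.2333 = 0.142 × 0.2559 × 2.2333 = 0.0812.
τ(408 nm) = 0.142 × (500/408)⁴ × 2.2333 = 0.142 × 2.2555 × 2.2333 = 0.7153.
T(703)/T(408) = exp(τ_B − τ_A) = exp(0.6341) = 1.8854.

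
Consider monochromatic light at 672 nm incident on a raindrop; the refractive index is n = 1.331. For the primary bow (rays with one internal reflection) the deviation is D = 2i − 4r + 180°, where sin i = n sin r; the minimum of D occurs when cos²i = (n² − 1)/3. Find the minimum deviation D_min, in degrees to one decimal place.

137.6°

cos²i = (1.77156 − 1)/3 = 0.25719; i = arccos(0.50714) = 59.527°.
sin r = sin 59.527°/1.331 = 0.64753; r = 40.356°.
D_min = 2·59.527° − 4·40.356° + 180° = 137.630°.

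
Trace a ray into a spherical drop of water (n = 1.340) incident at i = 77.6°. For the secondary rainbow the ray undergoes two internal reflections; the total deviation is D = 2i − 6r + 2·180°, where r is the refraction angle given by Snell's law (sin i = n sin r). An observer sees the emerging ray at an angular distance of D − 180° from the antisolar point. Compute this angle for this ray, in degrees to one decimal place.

sin r = sin 77.6° / 1.340 = 0.9767/1.340 = 0.7289; r = 46.79°.
D = 2·77.6° − 6·46.79° + 2·180° = 155.20° − 280.75° + 360° = 234.45°.
Angle from antisolar point = D − 180° = 54.45°.

54.5°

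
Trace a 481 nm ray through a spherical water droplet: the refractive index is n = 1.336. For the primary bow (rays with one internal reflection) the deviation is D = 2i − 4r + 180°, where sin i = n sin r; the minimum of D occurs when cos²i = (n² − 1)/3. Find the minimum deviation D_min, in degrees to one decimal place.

138.4°

cos²i = (1.78490 − 1)/3 = 0.26163; i = arccos(0.51150) = 59.236°.
sin r = sin 59.236°/1.336 = 0.64318; r = 40.029°.
D_min = 2·59.236° − 4·40.029° + 180° = 138.356°.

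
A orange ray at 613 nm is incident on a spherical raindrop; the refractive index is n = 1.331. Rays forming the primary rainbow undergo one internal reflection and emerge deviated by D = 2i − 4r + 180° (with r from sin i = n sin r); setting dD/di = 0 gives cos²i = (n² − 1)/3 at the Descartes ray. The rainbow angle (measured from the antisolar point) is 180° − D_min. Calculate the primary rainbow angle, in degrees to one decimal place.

42.4°

cos²i = (1.77156 − 1)/3 = 0.25719; i = arccos(0.50714) = 59.527°.
sin r = sin 59.527°/1.331 = 0.64753; r = 40.356°.
D_min = 2·59.527° − 4·40.356° + 180° = 137.630°.
Rainbow angle = 180° − D_min = 42.370°.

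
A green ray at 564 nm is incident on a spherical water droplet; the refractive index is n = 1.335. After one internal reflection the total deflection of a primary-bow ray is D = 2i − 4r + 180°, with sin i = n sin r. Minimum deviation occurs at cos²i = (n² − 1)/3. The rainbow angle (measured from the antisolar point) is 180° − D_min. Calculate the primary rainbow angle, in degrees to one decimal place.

41.8°

cos²i = (1.78222 − 1)/3 = 0.26074; i = arccos(0.51063) = 59.294°.
sin r = sin 59.294°/1.335 = 0.64405; r = 40.094°.
D_min = 2·59.294° − 4·40.094° + 180° = 138.212°.
Rainbow angle = 180° − D_min = 41.788°.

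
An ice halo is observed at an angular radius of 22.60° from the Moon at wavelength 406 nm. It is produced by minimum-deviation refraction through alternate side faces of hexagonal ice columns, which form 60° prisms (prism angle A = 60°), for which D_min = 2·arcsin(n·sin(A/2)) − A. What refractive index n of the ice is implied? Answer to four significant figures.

Rearranging: n = sin((D_min + A)/2) / sin(A/2).
(D_min + A)/2 = (22.60° + 60°)/2 = 41.300°.
n = sin 41.300° / sin 30° = 0.6600 / 0.5000 = 1.3200.

1.320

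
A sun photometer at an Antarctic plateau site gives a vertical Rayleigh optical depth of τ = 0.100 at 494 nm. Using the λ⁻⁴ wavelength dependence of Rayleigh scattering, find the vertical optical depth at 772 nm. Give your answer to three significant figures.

τ(772 nm) = τ(494 nm) × (494/772)⁴ = 0.100 × (0.6399)⁴ = 0.100 × 0.1677 = 0.0168.

0.0168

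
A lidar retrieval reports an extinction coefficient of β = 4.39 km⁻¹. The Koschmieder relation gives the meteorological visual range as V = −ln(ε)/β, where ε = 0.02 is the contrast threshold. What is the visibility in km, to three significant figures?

0.891 km

V = −ln(0.02) / 4.39 = 3.912 / 4.39 = 0.8911 km.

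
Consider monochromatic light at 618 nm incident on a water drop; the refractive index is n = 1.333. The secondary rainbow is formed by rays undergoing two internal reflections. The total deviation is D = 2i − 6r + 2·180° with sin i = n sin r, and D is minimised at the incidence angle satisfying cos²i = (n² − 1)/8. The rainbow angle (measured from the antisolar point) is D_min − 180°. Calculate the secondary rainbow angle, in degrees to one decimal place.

50.9°

cos²i = (1.77689 − 1)/8 = 0.09711; i = arccos(0.31163) = 71.843°.
sin r = sin 71.843°/1.333 = 0.71283; r = 45.466°.
D_min = 2·71.843° − 6·45.466° + 360° = 230.891°.
Rainbow angle = D_min − 180° = 50.891°.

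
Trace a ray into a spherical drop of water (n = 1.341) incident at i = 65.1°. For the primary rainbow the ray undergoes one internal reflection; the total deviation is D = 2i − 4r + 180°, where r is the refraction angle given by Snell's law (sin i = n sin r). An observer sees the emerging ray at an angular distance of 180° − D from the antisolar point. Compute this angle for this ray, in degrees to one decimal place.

sin r = sin 65.1° / 1.341 = 0.9070/1.341 = 0.6764; r = 42.56°.
D = 2·65.1° − 4·42.56° + 180° = 130.20° − 170.25° + 180° = 139.95°.
Angle from antisolar point = 180° − D = 40.05°.

40.0°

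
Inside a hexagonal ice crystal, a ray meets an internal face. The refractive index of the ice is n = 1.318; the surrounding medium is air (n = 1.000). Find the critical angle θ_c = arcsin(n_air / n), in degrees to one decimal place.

49.4°

sin θ_c = n_air / n = 1.000 / 1.318 = 0.7587.
θ_c = arcsin(0.7587) = 49.35°.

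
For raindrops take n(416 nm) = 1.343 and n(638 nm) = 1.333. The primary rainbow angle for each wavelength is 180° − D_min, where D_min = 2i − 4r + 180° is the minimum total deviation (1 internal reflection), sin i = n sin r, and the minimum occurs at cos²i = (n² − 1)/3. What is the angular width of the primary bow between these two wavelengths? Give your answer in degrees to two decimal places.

At 416 nm (n = 1.343): cos²i = 0.26788 → i = 58.830°, r = 39.577°, D_min = 139.354°, rainbow angle = 40.646°.
At 638 nm (n = 1.333): cos²i = 0.25896 → i = 59.410°, r = 40.225°, D_min = 137.922°, rainbow angle = 42.078°.
Angular width = |40.646° − 42.078°| = 1.432°.

1.43°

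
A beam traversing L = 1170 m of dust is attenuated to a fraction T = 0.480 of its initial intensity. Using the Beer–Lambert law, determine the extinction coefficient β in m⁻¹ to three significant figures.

0.000627 m⁻¹

Beer–Lambert: T = exp(−βL) ⇒ β = −ln(T)/L = −ln(0.480)/1170 = 0.7340/1170 = 0.0006273 m⁻¹.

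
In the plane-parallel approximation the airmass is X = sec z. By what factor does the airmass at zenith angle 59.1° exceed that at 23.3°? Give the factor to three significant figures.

X(59.1°)/X(23.3°) = sec 59.1° / sec 23.3° = cos 23.3° / cos 59.1° = 0.9184/0.5135 = 1.7885.

1.79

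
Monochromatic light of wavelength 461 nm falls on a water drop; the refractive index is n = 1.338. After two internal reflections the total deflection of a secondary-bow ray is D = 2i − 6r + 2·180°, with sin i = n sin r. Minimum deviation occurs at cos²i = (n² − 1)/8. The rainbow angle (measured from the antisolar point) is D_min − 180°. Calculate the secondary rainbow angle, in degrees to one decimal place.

cos²i = (1.79024 − 1)/8 = 0.09878; i = arccos(0.31429) = 71.682°.
sin r = sin 71.682°/1.338 = 0.70951; r = 45.195°.
D_min = 2·71.682° − 6·45.195° + 360° = 232.193°.
Rainbow angle = D_min − 180° = 52.193°.

52.2°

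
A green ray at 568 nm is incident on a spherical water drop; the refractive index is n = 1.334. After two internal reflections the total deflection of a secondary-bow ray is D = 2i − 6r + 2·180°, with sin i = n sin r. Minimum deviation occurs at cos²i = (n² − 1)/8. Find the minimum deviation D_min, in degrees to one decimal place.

231.2°

cos²i = (1.77956 − 1)/8 = 0.09744; i = arccos(0.31216) = 71.810°.
sin r = sin 71.810°/1.334 = 0.71217; r = 45.411°.
D_min = 2·71.810° − 6·45.411° + 360° = 231.153°.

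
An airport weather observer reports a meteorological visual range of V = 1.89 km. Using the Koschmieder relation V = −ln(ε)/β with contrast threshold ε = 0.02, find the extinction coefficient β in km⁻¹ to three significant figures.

β = −ln(0.02) / V = 3.912 / 1.89 = 2.0699 km⁻¹.

2.07 km⁻¹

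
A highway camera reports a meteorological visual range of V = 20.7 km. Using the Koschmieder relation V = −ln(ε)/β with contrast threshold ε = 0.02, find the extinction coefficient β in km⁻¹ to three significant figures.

0.189 km⁻¹

β = −ln(0.02) / V = 3.912 / 20.7 = 0.1890 km⁻¹.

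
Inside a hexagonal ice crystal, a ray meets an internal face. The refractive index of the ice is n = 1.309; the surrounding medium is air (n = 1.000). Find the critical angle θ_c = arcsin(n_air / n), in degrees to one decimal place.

sin θ_c = n_air / n = 1.000 / 1.309 = 0.7639.
θ_c = arcsin(0.7639) = 49.81°.

49.8°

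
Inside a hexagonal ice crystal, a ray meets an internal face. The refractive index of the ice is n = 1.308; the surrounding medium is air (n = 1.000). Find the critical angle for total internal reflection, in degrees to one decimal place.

49.9°

sin θ_c = n_air / n = 1.000 / 1.308 = 0.7645.
θ_c = arcsin(0.7645) = 49.86°.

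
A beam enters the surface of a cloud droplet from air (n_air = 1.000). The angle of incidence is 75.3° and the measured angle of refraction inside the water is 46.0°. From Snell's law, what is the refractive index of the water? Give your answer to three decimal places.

1.345

n = sin θ_i / sin θ_r = sin 75.3° / sin 46.0° = 0.9673 / 0.7193 = 1.3447.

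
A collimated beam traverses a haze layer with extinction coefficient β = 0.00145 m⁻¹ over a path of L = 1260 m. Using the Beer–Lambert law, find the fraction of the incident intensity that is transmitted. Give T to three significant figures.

0.161

τ = β·L = 0.00145 × 1260 = 1.8270.
T = exp(−1.8270) = 0.1609.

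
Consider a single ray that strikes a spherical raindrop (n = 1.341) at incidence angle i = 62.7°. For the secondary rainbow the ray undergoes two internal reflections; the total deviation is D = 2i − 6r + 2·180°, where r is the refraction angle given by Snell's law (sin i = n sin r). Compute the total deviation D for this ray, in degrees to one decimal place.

sin r = sin 62.7° / 1.341 = 0.8886/1.341 = 0.6627; r = 41.50°.
D = 2·62.7° − 6·41.50° + 2·180° = 125.40° − 249.01° + 360° = 236.39°.

236.4°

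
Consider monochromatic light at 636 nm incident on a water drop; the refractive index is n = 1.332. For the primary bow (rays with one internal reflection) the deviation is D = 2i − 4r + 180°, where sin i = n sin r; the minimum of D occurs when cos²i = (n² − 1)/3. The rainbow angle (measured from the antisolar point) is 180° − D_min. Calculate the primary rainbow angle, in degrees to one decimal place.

cos²i = (1.77422 − 1)/3 = 0.25807; i = arccos(0.50801) = 59.469°.
sin r = sin 59.469°/1.332 = 0.64666; r = 40.290°.
D_min = 2·59.469° − 4·40.290° + 180° = 137.776°.
Rainbow angle = 180° − D_min = 42.224°.

42.2°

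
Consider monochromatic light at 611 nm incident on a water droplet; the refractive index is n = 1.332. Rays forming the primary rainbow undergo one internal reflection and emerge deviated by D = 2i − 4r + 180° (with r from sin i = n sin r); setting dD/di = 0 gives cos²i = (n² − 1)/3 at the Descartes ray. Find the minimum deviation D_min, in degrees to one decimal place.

137.8°

cos²i = (1.77422 − 1)/3 = 0.25807; i = arccos(0.50801) = 59.469°.
sin r = sin 59.469°/1.332 = 0.64666; r = 40.290°.
D_min = 2·59.469° − 4·40.290° + 180° = 137.776°.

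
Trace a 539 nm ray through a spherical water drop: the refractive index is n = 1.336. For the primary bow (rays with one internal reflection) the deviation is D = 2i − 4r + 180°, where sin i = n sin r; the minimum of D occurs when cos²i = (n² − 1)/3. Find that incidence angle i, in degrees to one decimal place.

cos²i = (1.336² − 1)/3 = (1.78490 − 1)/3 = 0.26163.
cos i = 0.51150, so i = 59.236°.

59.2°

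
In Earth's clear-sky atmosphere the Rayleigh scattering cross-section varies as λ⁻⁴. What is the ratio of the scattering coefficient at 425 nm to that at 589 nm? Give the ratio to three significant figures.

3.69

Rayleigh scattering ∝ λ⁻⁴, so the ratio of coefficients is the inverse fourth power of the wavelength ratio.
σ(425)/σ(589) = (589/425)⁴ = (1.3859)⁴ = 3.689.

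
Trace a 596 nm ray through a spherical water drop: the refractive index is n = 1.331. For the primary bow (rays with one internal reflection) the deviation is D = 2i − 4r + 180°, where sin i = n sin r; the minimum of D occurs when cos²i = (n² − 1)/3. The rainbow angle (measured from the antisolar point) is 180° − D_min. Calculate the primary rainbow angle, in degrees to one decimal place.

cos²i = (1.77156 − 1)/3 = 0.25719; i = arccos(0.50714) = 59.527°.
sin r = sin 59.527°/1.331 = 0.64753; r = 40.356°.
D_min = 2·59.527° − 4·40.356° + 180° = 137.630°.
Rainbow angle = 180° − D_min = 42.370°.

42.4°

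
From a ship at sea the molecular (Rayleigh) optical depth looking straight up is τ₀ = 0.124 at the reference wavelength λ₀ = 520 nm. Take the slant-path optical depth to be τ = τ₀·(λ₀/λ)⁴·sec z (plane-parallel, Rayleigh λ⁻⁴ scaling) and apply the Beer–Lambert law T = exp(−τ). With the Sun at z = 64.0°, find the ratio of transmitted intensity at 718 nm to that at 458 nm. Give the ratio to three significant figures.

1.48

Airmass: sec 64.0° = 2.2812.
τ(718 nm) = 0.124 × (520/718)⁴ × 2.2812 = 0.124 × 0.2751 × 2.2812 = 0.0778.
τ(458 nm) = 0.124 × (520/458)⁴ × 2.2812 = 0.124 × 1.6617 × 2.2812 = 0.4700.
T(718)/T(458) = exp(τ_B − τ_A) = exp(0.3922) = 1.4803.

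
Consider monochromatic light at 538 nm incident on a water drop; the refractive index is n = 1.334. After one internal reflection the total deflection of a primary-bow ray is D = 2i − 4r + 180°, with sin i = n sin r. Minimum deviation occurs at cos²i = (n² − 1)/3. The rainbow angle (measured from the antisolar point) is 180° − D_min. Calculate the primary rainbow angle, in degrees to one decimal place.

41.9°

cos²i = (1.77956 − 1)/3 = 0.25985; i = arccos(0.50976) = 59.352°.
sin r = sin 59.352°/1.334 = 0.64492; r = 40.159°.
D_min = 2·59.352° − 4·40.159° + 180° = 138.067°.
Rainbow angle = 180° − D_min = 41.933°.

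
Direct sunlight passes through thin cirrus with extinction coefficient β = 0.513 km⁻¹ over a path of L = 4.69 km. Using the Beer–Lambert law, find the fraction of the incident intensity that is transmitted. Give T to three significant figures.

τ = β·L = 0.513 × 4.69 = 2.4060.
T = exp(−2.4060) = 0.0902.

0.0902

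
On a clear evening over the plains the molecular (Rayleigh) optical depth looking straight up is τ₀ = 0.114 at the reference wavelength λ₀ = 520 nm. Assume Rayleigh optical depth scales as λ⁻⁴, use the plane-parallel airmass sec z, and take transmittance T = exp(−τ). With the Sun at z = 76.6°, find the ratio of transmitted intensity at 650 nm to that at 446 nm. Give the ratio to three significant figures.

Airmass: sec 76.6° = 4.3150.
τ(650 nm) = 0.114 × (520/650)⁴ × 4.3150 = 0.114 × 0.4096 × 4.3150 = 0.2015.
τ(446 nm) = 0.114 × (520/446)⁴ × 4.3150 = 0.114 × 1.8479 × 4.3150 = 0.9090.
T(650)/T(446) = exp(τ_B − τ_A) = exp(0.7075) = 2.0289.

2.03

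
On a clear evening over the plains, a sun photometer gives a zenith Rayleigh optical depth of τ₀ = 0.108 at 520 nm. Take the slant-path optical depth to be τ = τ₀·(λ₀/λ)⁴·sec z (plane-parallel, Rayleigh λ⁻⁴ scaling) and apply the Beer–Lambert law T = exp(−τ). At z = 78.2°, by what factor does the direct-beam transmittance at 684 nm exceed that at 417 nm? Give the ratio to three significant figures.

Airmass: sec 78.2° = 4.8901.
τ(684 nm) = 0.108 × (520/684)⁴ × 4.8901 = 0.108 × 0.3340 × 4.8901 = 0.1764.
τ(417 nm) = 0.108 × (520/417)⁴ × 4.8901 = 0.108 × 2.4181 × 4.8901 = 1.2771.
T(684)/T(417) = exp(τ_B − τ_A) = exp(1.1006) = 3.0061.

3.01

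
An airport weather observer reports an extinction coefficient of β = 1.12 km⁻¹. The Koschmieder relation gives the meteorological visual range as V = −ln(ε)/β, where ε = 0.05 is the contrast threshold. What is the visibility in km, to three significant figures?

V = −ln(0.05) / 1.12 = 2.996 / 1.12 = 2.6748 km.

2.67 km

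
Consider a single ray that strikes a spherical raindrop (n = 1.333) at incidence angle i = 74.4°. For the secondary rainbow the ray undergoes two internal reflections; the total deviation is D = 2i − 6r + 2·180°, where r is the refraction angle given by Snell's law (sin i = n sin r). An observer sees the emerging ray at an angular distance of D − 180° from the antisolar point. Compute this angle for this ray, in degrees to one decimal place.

sin r = sin 74.4° / 1.333 = 0.9632/1.333 = 0.7226; r = 46.27°.
D = 2·74.4° − 6·46.27° + 2·180° = 148.80° − 277.59° + 360° = 231.21°.
Angle from antisolar point = D − 180° = 51.21°.

51.2°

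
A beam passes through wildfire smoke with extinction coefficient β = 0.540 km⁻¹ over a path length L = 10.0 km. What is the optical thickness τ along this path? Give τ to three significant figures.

5.40

τ = β·L = 0.540 × 10.0 = 5.4000.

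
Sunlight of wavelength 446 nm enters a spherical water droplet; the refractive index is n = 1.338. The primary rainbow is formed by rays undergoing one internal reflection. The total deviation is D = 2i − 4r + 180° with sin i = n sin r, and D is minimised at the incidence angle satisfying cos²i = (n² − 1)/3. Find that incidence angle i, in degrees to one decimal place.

cos²i = (1.338² − 1)/3 = (1.79024 − 1)/3 = 0.26341.
cos i = 0.51324, so i = 59.120°.

59.1°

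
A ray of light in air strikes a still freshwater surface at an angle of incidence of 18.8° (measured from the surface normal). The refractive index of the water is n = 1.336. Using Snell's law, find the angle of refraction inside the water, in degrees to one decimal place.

Snell: sin θ_r = sin θ_i / n = sin 18.8° / 1.336 = 0.3223 / 1.336 = 0.2412.
θ_r = arcsin(0.2412) = 13.96°.

14.0°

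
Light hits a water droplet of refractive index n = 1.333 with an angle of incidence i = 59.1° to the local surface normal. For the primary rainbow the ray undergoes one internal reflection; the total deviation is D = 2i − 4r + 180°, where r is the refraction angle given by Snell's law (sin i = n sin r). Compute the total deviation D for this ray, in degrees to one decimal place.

sin r = sin 59.1° / 1.333 = 0.8581/1.333 = 0.6437; r = 40.07°.
D = 2·59.1° − 4·40.07° + 180° = 118.20° − 160.28° + 180° = 137.92°.

137.9°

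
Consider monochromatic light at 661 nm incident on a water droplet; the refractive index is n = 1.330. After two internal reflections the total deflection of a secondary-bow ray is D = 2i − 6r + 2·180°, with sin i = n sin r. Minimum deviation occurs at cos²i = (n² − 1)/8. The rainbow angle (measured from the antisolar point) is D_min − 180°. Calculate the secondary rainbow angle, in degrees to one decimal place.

50.1°

cos²i = (1.76890 − 1)/8 = 0.09611; i = arccos(0.31002) = 71.940°.
sin r = sin 71.940°/1.330 = 0.71483; r = 45.630°.
D_min = 2·71.940° − 6·45.630° + 360° = 230.101°.
Rainbow angle = D_min − 180° = 50.101°.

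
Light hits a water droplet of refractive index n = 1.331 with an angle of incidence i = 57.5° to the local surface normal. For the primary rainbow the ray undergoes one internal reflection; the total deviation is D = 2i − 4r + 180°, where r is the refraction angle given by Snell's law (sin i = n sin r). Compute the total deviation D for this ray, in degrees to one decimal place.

sin r = sin 57.5° / 1.331 = 0.8434/1.331 = 0.6337; r = 39.32°.
D = 2·57.5° − 4·39.32° + 180° = 115.00° − 157.28° + 180° = 137.72°.

137.7°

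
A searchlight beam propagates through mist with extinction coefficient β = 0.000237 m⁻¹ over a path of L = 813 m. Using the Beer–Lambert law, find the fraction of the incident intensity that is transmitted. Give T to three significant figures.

τ = β·L = 0.000237 × 813 = 0.1927.
T = exp(−0.1927) = 0.8247.

0.825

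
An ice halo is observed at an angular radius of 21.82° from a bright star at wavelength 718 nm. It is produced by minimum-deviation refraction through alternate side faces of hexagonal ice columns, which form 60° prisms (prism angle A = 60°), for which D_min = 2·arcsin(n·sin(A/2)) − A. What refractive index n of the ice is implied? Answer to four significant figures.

1.310

Rearranging: n = sin((D_min + A)/2) / sin(A/2).
(D_min + A)/2 = (21.82° + 60°)/2 = 40.910°.
n = sin 40.910° / sin 30° = 0.6549 / 0.5000 = 1.3097.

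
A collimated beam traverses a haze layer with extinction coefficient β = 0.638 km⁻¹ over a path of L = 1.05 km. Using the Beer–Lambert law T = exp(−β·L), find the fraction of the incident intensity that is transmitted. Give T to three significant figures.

0.512

τ = β·L = 0.638 × 1.05 = 0.6699.
T = exp(−0.6699) = 0.5118.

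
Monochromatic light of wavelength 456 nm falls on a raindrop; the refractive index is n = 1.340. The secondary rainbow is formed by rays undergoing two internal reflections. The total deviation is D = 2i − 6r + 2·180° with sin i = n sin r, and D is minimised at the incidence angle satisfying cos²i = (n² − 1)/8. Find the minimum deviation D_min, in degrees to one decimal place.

232.7°

cos²i = (1.79560 − 1)/8 = 0.09945; i = arccos(0.31536) = 71.618°.
sin r = sin 71.618°/1.340 = 0.70819; r = 45.088°.
D_min = 2·71.618° − 6·45.088° + 360° = 232.709°.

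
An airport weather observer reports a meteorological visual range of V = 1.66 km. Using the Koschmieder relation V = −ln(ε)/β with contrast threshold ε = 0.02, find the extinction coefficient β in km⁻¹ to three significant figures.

2.36 km⁻¹

β = −ln(0.02) / V = 3.912 / 1.66 = 2.3566 km⁻¹.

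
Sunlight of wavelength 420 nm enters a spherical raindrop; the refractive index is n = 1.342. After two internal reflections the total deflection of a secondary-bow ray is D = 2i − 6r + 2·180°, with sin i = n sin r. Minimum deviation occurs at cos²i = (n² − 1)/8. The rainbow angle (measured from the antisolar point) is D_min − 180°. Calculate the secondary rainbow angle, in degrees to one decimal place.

cos²i = (1.80096 − 1)/8 = 0.10012; i = arccos(0.31642) = 71.554°.
sin r = sin 71.554°/1.342 = 0.70687; r = 44.981°.
D_min = 2·71.554° − 6·44.981° + 360° = 233.222°.
Rainbow angle = D_min − 180° = 53.222°.

53.2°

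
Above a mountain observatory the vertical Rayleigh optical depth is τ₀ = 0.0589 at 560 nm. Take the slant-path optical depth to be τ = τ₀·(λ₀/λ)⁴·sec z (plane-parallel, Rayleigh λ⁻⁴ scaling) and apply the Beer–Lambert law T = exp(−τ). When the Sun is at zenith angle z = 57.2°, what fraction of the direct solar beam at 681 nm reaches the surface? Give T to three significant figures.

sec 57.2° = 1.8460.
τ = 0.0589 × (560/681)⁴ × 1.8460 = 0.0589 × 0.4573 × 1.8460 = 0.0497.
T = exp(−0.0497) = 0.9515.

0.951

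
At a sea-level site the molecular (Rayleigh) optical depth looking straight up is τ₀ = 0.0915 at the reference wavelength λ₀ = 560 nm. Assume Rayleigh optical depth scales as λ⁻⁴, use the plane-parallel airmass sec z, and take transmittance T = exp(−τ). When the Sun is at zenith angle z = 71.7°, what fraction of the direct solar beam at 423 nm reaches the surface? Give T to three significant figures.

sec 71.7° = 3.1848.
τ = 0.0915 × (560/423)⁴ × 3.1848 = 0.0915 × 3.0718 × 3.1848 = 0.8951.
T = exp(−0.8951) = 0.4085.

0.409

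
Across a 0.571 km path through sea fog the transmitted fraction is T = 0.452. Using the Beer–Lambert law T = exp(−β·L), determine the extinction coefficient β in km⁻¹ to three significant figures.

Beer–Lambert: T = exp(−βL) ⇒ β = −ln(T)/L = −ln(0.452)/0.571 = 0.7941/0.571 = 1.391 km⁻¹.

1.39 km⁻¹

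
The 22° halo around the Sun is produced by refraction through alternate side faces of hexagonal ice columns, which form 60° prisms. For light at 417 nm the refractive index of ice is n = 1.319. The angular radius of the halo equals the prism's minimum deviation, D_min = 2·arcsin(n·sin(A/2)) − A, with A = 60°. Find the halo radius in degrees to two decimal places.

22.52°

n·sin(A/2) = 1.319 × sin 30° = 1.319 × 0.5000 = 0.6595.
D_min = 2·arcsin(0.6595) − 60° = 2 × 41.262° − 60° = 22.524°.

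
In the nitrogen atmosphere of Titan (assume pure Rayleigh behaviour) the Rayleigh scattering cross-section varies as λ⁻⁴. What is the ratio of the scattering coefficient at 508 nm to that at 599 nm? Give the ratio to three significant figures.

1.93

Rayleigh scattering ∝ λ⁻⁴, so the ratio of coefficients is the inverse fourth power of the wavelength ratio.
σ(508)/σ(599) = (599/508)⁴ = (1.1791)⁴ = 1.933.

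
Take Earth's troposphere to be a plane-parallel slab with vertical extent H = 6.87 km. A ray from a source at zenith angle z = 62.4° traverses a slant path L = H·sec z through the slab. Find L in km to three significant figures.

sec z = 1/cos 62.4° = 2.1584.
L = 6.87 × 2.1584 = 14.829 km.

14.8 km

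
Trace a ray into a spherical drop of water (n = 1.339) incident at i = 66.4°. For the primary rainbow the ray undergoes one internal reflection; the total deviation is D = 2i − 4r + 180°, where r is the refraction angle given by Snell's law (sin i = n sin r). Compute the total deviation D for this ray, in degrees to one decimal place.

sin r = sin 66.4° / 1.339 = 0.9164/1.339 = 0.6844; r = 43.19°.
D = 2·66.4° − 4·43.19° + 180° = 132.80° − 172.74° + 180° = 140.06°.

140.1°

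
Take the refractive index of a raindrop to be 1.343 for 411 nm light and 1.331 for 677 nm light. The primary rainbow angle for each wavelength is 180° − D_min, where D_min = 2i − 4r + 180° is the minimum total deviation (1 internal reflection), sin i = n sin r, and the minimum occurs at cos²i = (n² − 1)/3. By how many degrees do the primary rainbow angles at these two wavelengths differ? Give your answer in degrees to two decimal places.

1.72°

At 411 nm (n = 1.343): cos²i = 0.26788 → i = 58.830°, r = 39.577°, D_min = 139.354°, rainbow angle = 40.646°.
At 677 nm (n = 1.331): cos²i = 0.25719 → i = 59.527°, r = 40.356°, D_min = 137.630°, rainbow angle = 42.370°.
Angular width = |40.646° − 42.370°| = 1.724°.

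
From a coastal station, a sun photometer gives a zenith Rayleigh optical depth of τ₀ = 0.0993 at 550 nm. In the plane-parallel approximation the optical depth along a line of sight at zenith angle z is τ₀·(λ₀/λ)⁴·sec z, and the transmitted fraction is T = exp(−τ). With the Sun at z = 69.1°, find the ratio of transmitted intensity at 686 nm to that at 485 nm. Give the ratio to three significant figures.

1.41

Airmass: sec 69.1° = 2.8032.
τ(686 nm) = 0.0993 × (550/686)⁴ × 2.8032 = 0.0993 × 0.4132 × 2.8032 = 0.1150.
τ(485 nm) = 0.0993 × (550/485)⁴ × 2.8032 = 0.0993 × 1.6538 × 2.8032 = 0.4603.
T(686)/T(485) = exp(τ_B − τ_A) = exp(0.3453) = 1.4125.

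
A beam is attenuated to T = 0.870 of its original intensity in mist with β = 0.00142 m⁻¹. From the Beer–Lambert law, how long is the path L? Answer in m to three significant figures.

98.1 m

Beer–Lambert: T = exp(−βL) ⇒ L = −ln(T)/β = −ln(0.870)/0.00142 = 0.1393/0.00142 = 98.07 m.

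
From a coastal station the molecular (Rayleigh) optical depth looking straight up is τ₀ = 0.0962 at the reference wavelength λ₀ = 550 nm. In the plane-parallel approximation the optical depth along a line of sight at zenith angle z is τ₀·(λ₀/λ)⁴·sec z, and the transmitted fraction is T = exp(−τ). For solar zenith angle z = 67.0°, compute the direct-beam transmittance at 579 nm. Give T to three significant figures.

sec 67.0° = 2.5593.
τ = 0.0962 × (550/579)⁴ × 2.5593 = 0.0962 × 0.8142 × 2.5593 = 0.2005.
T = exp(−0.2005) = 0.8184.

0.818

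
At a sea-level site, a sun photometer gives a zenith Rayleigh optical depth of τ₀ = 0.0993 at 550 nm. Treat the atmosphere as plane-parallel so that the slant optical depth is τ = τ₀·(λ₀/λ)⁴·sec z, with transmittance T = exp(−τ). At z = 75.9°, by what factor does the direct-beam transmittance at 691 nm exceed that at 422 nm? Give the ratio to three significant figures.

2.75

Airmass: sec 75.9° = 4.1048.
τ(691 nm) = 0.0993 × (550/691)⁴ × 4.1048 = 0.0993 × 0.4014 × 4.1048 = 0.1636.
τ(422 nm) = 0.0993 × (550/422)⁴ × 4.1048 = 0.0993 × 2.8854 × 4.1048 = 1.1761.
T(691)/T(422) = exp(τ_B − τ_A) = exp(1.0125) = 2.7525.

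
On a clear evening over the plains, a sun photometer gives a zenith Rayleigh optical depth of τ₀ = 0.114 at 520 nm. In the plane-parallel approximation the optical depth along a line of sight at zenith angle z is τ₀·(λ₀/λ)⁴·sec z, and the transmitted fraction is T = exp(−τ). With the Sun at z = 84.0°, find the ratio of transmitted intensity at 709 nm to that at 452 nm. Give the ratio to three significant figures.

4.93

Airmass: sec 84.0° = 9.5668.
τ(709 nm) = 0.114 × (520/709)⁴ × 9.5668 = 0.114 × 0.2894 × 9.5668 = 0.3156.
τ(452 nm) = 0.114 × (520/452)⁴ × 9.5668 = 0.114 × 1.7517 × 9.5668 = 1.9104.
T(709)/T(452) = exp(τ_B − τ_A) = exp(1.5949) = 4.9276.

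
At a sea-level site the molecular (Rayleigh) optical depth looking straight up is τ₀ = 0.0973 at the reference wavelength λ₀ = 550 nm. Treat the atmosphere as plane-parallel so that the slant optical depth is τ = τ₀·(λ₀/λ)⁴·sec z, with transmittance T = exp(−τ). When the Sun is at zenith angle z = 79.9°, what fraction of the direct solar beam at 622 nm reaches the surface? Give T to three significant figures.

sec 79.9° = 5.7023.
τ = 0.0973 × (550/622)⁴ × 5.7023 = 0.0973 × 0.6113 × 5.7023 = 0.3392.
T = exp(−0.3392) = 0.7123.

0.712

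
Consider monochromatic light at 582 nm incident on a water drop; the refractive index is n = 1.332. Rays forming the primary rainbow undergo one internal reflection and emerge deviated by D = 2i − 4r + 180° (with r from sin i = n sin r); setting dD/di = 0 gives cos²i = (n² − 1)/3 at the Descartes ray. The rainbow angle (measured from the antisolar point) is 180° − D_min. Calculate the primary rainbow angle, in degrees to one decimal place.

cos²i = (1.77422 − 1)/3 = 0.25807; i = arccos(0.50801) = 59.469°.
sin r = sin 59.469°/1.332 = 0.64666; r = 40.290°.
D_min = 2·59.469° − 4·40.290° + 180° = 137.776°.
Rainbow angle = 180° − D_min = 42.224°.

42.2°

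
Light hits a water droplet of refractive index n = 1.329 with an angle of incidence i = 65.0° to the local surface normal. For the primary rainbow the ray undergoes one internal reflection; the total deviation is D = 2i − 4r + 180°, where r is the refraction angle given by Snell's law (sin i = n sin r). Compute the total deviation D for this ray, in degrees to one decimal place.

138.0°

sin r = sin 65.0° / 1.329 = 0.9063/1.329 = 0.6819; r = 43.00°.
D = 2·65.0° − 4·43.00° + 180° = 130.00° − 171.98° + 180° = 138.02°.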